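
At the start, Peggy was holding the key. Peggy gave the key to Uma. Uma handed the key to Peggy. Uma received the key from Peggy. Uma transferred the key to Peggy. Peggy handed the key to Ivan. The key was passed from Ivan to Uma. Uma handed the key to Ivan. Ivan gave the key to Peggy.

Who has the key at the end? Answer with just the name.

Answer: Peggy

Derivation:
Tracking the key through each event:
Start: Peggy has the key.
After event 1: Uma has the key.
After event 2: Peggy has the key.
After event 3: Uma has the key.
After event 4: Peggy has the key.
After event 5: Ivan has the key.
After event 6: Uma has the key.
After event 7: Ivan has the key.
After event 8: Peggy has the key.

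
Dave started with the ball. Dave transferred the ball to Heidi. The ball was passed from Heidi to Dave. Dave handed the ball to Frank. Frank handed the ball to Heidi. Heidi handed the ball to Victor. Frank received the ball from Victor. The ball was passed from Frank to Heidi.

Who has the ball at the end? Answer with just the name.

Tracking the ball through each event:
Start: Dave has the ball.
After event 1: Heidi has the ball.
After event 2: Dave has the ball.
After event 3: Frank has the ball.
After event 4: Heidi has the ball.
After event 5: Victor has the ball.
After event 6: Frank has the ball.
After event 7: Heidi has the ball.

Answer: Heidi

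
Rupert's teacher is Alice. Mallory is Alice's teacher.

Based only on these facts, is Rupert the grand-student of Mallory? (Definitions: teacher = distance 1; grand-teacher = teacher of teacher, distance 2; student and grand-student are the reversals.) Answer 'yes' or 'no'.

Reconstructing the teacher chain from the given facts:
  Mallory -> Alice -> Rupert
(each arrow means 'teacher of the next')
Positions in the chain (0 = top):
  position of Mallory: 0
  position of Alice: 1
  position of Rupert: 2

Rupert is at position 2, Mallory is at position 0; signed distance (j - i) = -2.
'grand-student' requires j - i = -2. Actual distance is -2, so the relation HOLDS.

Answer: yes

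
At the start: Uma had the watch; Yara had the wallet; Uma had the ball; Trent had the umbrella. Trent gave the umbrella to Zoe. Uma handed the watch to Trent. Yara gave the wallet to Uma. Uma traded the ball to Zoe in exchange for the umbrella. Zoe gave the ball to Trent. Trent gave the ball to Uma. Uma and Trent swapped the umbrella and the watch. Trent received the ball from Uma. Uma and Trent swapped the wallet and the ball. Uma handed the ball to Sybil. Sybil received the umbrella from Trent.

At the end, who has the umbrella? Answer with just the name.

Tracking all object holders:
Start: watch:Uma, wallet:Yara, ball:Uma, umbrella:Trent
Event 1 (give umbrella: Trent -> Zoe). State: watch:Uma, wallet:Yara, ball:Uma, umbrella:Zoe
Event 2 (give watch: Uma -> Trent). State: watch:Trent, wallet:Yara, ball:Uma, umbrella:Zoe
Event 3 (give wallet: Yara -> Uma). State: watch:Trent, wallet:Uma, ball:Uma, umbrella:Zoe
Event 4 (swap ball<->umbrella: now ball:Zoe, umbrella:Uma). State: watch:Trent, wallet:Uma, ball:Zoe, umbrella:Uma
Event 5 (give ball: Zoe -> Trent). State: watch:Trent, wallet:Uma, ball:Trent, umbrella:Uma
Event 6 (give ball: Trent -> Uma). State: watch:Trent, wallet:Uma, ball:Uma, umbrella:Uma
Event 7 (swap umbrella<->watch: now umbrella:Trent, watch:Uma). State: watch:Uma, wallet:Uma, ball:Uma, umbrella:Trent
Event 8 (give ball: Uma -> Trent). State: watch:Uma, wallet:Uma, ball:Trent, umbrella:Trent
Event 9 (swap wallet<->ball: now wallet:Trent, ball:Uma). State: watch:Uma, wallet:Trent, ball:Uma, umbrella:Trent
Event 10 (give ball: Uma -> Sybil). State: watch:Uma, wallet:Trent, ball:Sybil, umbrella:Trent
Event 11 (give umbrella: Trent -> Sybil). State: watch:Uma, wallet:Trent, ball:Sybil, umbrella:Sybil

Final state: watch:Uma, wallet:Trent, ball:Sybil, umbrella:Sybil
The umbrella is held by Sybil.

Answer: Sybil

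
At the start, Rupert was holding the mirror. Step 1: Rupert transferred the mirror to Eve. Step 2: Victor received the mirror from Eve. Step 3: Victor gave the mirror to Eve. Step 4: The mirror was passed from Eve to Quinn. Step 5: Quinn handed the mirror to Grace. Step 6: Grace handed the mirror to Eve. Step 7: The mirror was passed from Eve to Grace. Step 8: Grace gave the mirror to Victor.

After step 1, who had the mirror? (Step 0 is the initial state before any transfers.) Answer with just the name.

Tracking the mirror holder through step 1:
After step 0 (start): Rupert
After step 1: Eve

At step 1, the holder is Eve.

Answer: Eve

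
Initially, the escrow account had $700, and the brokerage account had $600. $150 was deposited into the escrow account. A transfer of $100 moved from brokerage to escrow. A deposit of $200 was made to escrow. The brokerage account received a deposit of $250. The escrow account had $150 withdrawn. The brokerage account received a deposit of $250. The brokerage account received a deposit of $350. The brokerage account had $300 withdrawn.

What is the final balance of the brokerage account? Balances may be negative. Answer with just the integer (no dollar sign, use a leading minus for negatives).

Answer: 1050

Derivation:
Tracking account balances step by step:
Start: escrow=700, brokerage=600
Event 1 (deposit 150 to escrow): escrow: 700 + 150 = 850. Balances: escrow=850, brokerage=600
Event 2 (transfer 100 brokerage -> escrow): brokerage: 600 - 100 = 500, escrow: 850 + 100 = 950. Balances: escrow=950, brokerage=500
Event 3 (deposit 200 to escrow): escrow: 950 + 200 = 1150. Balances: escrow=1150, brokerage=500
Event 4 (deposit 250 to brokerage): brokerage: 500 + 250 = 750. Balances: escrow=1150, brokerage=750
Event 5 (withdraw 150 from escrow): escrow: 1150 - 150 = 1000. Balances: escrow=1000, brokerage=750
Event 6 (deposit 250 to brokerage): brokerage: 750 + 250 = 1000. Balances: escrow=1000, brokerage=1000
Event 7 (deposit 350 to brokerage): brokerage: 1000 + 350 = 1350. Balances: escrow=1000, brokerage=1350
Event 8 (withdraw 300 from brokerage): brokerage: 1350 - 300 = 1050. Balances: escrow=1000, brokerage=1050

Final balance of brokerage: 1050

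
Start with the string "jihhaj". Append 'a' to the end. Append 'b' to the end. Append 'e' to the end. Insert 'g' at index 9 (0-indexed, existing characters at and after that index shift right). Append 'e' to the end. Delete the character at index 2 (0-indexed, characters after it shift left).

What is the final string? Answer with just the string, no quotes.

Answer: jihajabege

Derivation:
Applying each edit step by step:
Start: "jihhaj"
Op 1 (append 'a'): "jihhaj" -> "jihhaja"
Op 2 (append 'b'): "jihhaja" -> "jihhajab"
Op 3 (append 'e'): "jihhajab" -> "jihhajabe"
Op 4 (insert 'g' at idx 9): "jihhajabe" -> "jihhajabeg"
Op 5 (append 'e'): "jihhajabeg" -> "jihhajabege"
Op 6 (delete idx 2 = 'h'): "jihhajabege" -> "jihajabege"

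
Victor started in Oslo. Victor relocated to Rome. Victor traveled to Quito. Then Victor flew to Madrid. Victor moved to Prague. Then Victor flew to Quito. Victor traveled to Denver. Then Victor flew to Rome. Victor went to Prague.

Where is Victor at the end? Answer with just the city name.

Answer: Prague

Derivation:
Tracking Victor's location:
Start: Victor is in Oslo.
After move 1: Oslo -> Rome. Victor is in Rome.
After move 2: Rome -> Quito. Victor is in Quito.
After move 3: Quito -> Madrid. Victor is in Madrid.
After move 4: Madrid -> Prague. Victor is in Prague.
After move 5: Prague -> Quito. Victor is in Quito.
After move 6: Quito -> Denver. Victor is in Denver.
After move 7: Denver -> Rome. Victor is in Rome.
After move 8: Rome -> Prague. Victor is in Prague.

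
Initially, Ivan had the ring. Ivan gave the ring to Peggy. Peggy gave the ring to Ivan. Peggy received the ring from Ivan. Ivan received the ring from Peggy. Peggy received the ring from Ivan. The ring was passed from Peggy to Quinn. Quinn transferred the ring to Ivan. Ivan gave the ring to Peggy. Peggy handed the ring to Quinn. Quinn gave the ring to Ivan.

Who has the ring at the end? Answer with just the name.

Tracking the ring through each event:
Start: Ivan has the ring.
After event 1: Peggy has the ring.
After event 2: Ivan has the ring.
After event 3: Peggy has the ring.
After event 4: Ivan has the ring.
After event 5: Peggy has the ring.
After event 6: Quinn has the ring.
After event 7: Ivan has the ring.
After event 8: Peggy has the ring.
After event 9: Quinn has the ring.
After event 10: Ivan has the ring.

Answer: Ivan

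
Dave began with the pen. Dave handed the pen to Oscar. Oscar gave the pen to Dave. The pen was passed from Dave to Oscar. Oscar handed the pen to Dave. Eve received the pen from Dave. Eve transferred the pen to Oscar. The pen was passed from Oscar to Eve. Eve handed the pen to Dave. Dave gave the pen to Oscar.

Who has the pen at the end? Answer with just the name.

Tracking the pen through each event:
Start: Dave has the pen.
After event 1: Oscar has the pen.
After event 2: Dave has the pen.
After event 3: Oscar has the pen.
After event 4: Dave has the pen.
After event 5: Eve has the pen.
After event 6: Oscar has the pen.
After event 7: Eve has the pen.
After event 8: Dave has the pen.
After event 9: Oscar has the pen.

Answer: Oscar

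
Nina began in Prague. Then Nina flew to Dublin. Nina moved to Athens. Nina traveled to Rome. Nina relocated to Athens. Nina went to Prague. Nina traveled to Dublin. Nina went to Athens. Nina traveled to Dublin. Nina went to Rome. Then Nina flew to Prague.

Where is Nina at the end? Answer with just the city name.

Tracking Nina's location:
Start: Nina is in Prague.
After move 1: Prague -> Dublin. Nina is in Dublin.
After move 2: Dublin -> Athens. Nina is in Athens.
After move 3: Athens -> Rome. Nina is in Rome.
After move 4: Rome -> Athens. Nina is in Athens.
After move 5: Athens -> Prague. Nina is in Prague.
After move 6: Prague -> Dublin. Nina is in Dublin.
After move 7: Dublin -> Athens. Nina is in Athens.
After move 8: Athens -> Dublin. Nina is in Dublin.
After move 9: Dublin -> Rome. Nina is in Rome.
After move 10: Rome -> Prague. Nina is in Prague.

Answer: Prague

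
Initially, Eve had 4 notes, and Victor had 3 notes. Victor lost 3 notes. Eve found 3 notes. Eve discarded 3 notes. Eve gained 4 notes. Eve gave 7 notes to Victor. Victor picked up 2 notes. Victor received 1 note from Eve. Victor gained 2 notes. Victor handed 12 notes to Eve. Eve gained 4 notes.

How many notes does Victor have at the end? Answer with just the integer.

Answer: 0

Derivation:
Tracking counts step by step:
Start: Eve=4, Victor=3
Event 1 (Victor -3): Victor: 3 -> 0. State: Eve=4, Victor=0
Event 2 (Eve +3): Eve: 4 -> 7. State: Eve=7, Victor=0
Event 3 (Eve -3): Eve: 7 -> 4. State: Eve=4, Victor=0
Event 4 (Eve +4): Eve: 4 -> 8. State: Eve=8, Victor=0
Event 5 (Eve -> Victor, 7): Eve: 8 -> 1, Victor: 0 -> 7. State: Eve=1, Victor=7
Event 6 (Victor +2): Victor: 7 -> 9. State: Eve=1, Victor=9
Event 7 (Eve -> Victor, 1): Eve: 1 -> 0, Victor: 9 -> 10. State: Eve=0, Victor=10
Event 8 (Victor +2): Victor: 10 -> 12. State: Eve=0, Victor=12
Event 9 (Victor -> Eve, 12): Victor: 12 -> 0, Eve: 0 -> 12. State: Eve=12, Victor=0
Event 10 (Eve +4): Eve: 12 -> 16. State: Eve=16, Victor=0

Victor's final count: 0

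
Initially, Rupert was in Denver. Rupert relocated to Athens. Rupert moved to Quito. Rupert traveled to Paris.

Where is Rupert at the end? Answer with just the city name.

Answer: Paris

Derivation:
Tracking Rupert's location:
Start: Rupert is in Denver.
After move 1: Denver -> Athens. Rupert is in Athens.
After move 2: Athens -> Quito. Rupert is in Quito.
After move 3: Quito -> Paris. Rupert is in Paris.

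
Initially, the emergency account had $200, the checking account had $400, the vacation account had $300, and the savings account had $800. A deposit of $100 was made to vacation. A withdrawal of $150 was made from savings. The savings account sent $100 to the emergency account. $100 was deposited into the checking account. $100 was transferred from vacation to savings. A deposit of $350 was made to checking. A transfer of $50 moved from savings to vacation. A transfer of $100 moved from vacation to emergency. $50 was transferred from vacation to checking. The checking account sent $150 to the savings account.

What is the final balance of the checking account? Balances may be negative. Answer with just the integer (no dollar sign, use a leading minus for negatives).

Answer: 750

Derivation:
Tracking account balances step by step:
Start: emergency=200, checking=400, vacation=300, savings=800
Event 1 (deposit 100 to vacation): vacation: 300 + 100 = 400. Balances: emergency=200, checking=400, vacation=400, savings=800
Event 2 (withdraw 150 from savings): savings: 800 - 150 = 650. Balances: emergency=200, checking=400, vacation=400, savings=650
Event 3 (transfer 100 savings -> emergency): savings: 650 - 100 = 550, emergency: 200 + 100 = 300. Balances: emergency=300, checking=400, vacation=400, savings=550
Event 4 (deposit 100 to checking): checking: 400 + 100 = 500. Balances: emergency=300, checking=500, vacation=400, savings=550
Event 5 (transfer 100 vacation -> savings): vacation: 400 - 100 = 300, savings: 550 + 100 = 650. Balances: emergency=300, checking=500, vacation=300, savings=650
Event 6 (deposit 350 to checking): checking: 500 + 350 = 850. Balances: emergency=300, checking=850, vacation=300, savings=650
Event 7 (transfer 50 savings -> vacation): savings: 650 - 50 = 600, vacation: 300 + 50 = 350. Balances: emergency=300, checking=850, vacation=350, savings=600
Event 8 (transfer 100 vacation -> emergency): vacation: 350 - 100 = 250, emergency: 300 + 100 = 400. Balances: emergency=400, checking=850, vacation=250, savings=600
Event 9 (transfer 50 vacation -> checking): vacation: 250 - 50 = 200, checking: 850 + 50 = 900. Balances: emergency=400, checking=900, vacation=200, savings=600
Event 10 (transfer 150 checking -> savings): checking: 900 - 150 = 750, savings: 600 + 150 = 750. Balances: emergency=400, checking=750, vacation=200, savings=750

Final balance of checking: 750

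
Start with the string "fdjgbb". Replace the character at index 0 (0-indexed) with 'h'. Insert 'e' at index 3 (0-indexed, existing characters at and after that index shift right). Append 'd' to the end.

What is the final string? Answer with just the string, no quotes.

Applying each edit step by step:
Start: "fdjgbb"
Op 1 (replace idx 0: 'f' -> 'h'): "fdjgbb" -> "hdjgbb"
Op 2 (insert 'e' at idx 3): "hdjgbb" -> "hdjegbb"
Op 3 (append 'd'): "hdjegbb" -> "hdjegbbd"

Answer: hdjegbbd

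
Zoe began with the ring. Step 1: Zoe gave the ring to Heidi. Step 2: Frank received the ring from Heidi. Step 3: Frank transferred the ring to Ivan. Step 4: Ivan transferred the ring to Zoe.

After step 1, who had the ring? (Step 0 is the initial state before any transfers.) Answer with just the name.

Tracking the ring holder through step 1:
After step 0 (start): Zoe
After step 1: Heidi

At step 1, the holder is Heidi.

Answer: Heidi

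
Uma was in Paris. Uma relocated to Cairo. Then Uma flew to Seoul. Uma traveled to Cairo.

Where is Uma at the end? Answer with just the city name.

Tracking Uma's location:
Start: Uma is in Paris.
After move 1: Paris -> Cairo. Uma is in Cairo.
After move 2: Cairo -> Seoul. Uma is in Seoul.
After move 3: Seoul -> Cairo. Uma is in Cairo.

Answer: Cairo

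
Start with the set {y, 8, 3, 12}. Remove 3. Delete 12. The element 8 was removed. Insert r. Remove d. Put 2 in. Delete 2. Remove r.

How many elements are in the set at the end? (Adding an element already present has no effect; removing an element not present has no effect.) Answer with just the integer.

Answer: 1

Derivation:
Tracking the set through each operation:
Start: {12, 3, 8, y}
Event 1 (remove 3): removed. Set: {12, 8, y}
Event 2 (remove 12): removed. Set: {8, y}
Event 3 (remove 8): removed. Set: {y}
Event 4 (add r): added. Set: {r, y}
Event 5 (remove d): not present, no change. Set: {r, y}
Event 6 (add 2): added. Set: {2, r, y}
Event 7 (remove 2): removed. Set: {r, y}
Event 8 (remove r): removed. Set: {y}

Final set: {y} (size 1)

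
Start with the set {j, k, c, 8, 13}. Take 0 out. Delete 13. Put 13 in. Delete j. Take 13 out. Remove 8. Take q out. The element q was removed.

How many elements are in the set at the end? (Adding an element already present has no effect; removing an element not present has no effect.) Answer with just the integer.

Answer: 2

Derivation:
Tracking the set through each operation:
Start: {13, 8, c, j, k}
Event 1 (remove 0): not present, no change. Set: {13, 8, c, j, k}
Event 2 (remove 13): removed. Set: {8, c, j, k}
Event 3 (add 13): added. Set: {13, 8, c, j, k}
Event 4 (remove j): removed. Set: {13, 8, c, k}
Event 5 (remove 13): removed. Set: {8, c, k}
Event 6 (remove 8): removed. Set: {c, k}
Event 7 (remove q): not present, no change. Set: {c, k}
Event 8 (remove q): not present, no change. Set: {c, k}

Final set: {c, k} (size 2)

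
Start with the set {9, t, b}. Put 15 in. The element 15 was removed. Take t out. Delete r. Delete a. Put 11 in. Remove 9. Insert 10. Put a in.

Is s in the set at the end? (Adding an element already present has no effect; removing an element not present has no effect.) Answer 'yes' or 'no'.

Tracking the set through each operation:
Start: {9, b, t}
Event 1 (add 15): added. Set: {15, 9, b, t}
Event 2 (remove 15): removed. Set: {9, b, t}
Event 3 (remove t): removed. Set: {9, b}
Event 4 (remove r): not present, no change. Set: {9, b}
Event 5 (remove a): not present, no change. Set: {9, b}
Event 6 (add 11): added. Set: {11, 9, b}
Event 7 (remove 9): removed. Set: {11, b}
Event 8 (add 10): added. Set: {10, 11, b}
Event 9 (add a): added. Set: {10, 11, a, b}

Final set: {10, 11, a, b} (size 4)
s is NOT in the final set.

Answer: no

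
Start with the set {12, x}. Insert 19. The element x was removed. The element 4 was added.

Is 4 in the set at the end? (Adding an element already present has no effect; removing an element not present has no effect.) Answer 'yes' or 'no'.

Answer: yes

Derivation:
Tracking the set through each operation:
Start: {12, x}
Event 1 (add 19): added. Set: {12, 19, x}
Event 2 (remove x): removed. Set: {12, 19}
Event 3 (add 4): added. Set: {12, 19, 4}

Final set: {12, 19, 4} (size 3)
4 is in the final set.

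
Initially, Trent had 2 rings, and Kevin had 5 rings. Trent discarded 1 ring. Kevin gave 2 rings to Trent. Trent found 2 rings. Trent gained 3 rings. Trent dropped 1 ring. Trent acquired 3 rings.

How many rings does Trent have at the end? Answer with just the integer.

Tracking counts step by step:
Start: Trent=2, Kevin=5
Event 1 (Trent -1): Trent: 2 -> 1. State: Trent=1, Kevin=5
Event 2 (Kevin -> Trent, 2): Kevin: 5 -> 3, Trent: 1 -> 3. State: Trent=3, Kevin=3
Event 3 (Trent +2): Trent: 3 -> 5. State: Trent=5, Kevin=3
Event 4 (Trent +3): Trent: 5 -> 8. State: Trent=8, Kevin=3
Event 5 (Trent -1): Trent: 8 -> 7. State: Trent=7, Kevin=3
Event 6 (Trent +3): Trent: 7 -> 10. State: Trent=10, Kevin=3

Trent's final count: 10

Answer: 10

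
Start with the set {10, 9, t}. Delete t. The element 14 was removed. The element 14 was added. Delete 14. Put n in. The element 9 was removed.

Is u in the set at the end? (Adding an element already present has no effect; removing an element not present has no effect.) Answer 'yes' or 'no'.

Tracking the set through each operation:
Start: {10, 9, t}
Event 1 (remove t): removed. Set: {10, 9}
Event 2 (remove 14): not present, no change. Set: {10, 9}
Event 3 (add 14): added. Set: {10, 14, 9}
Event 4 (remove 14): removed. Set: {10, 9}
Event 5 (add n): added. Set: {10, 9, n}
Event 6 (remove 9): removed. Set: {10, n}

Final set: {10, n} (size 2)
u is NOT in the final set.

Answer: no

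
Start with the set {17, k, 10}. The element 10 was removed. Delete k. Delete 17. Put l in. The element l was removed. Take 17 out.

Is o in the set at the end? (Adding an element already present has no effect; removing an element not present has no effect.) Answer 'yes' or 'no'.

Answer: no

Derivation:
Tracking the set through each operation:
Start: {10, 17, k}
Event 1 (remove 10): removed. Set: {17, k}
Event 2 (remove k): removed. Set: {17}
Event 3 (remove 17): removed. Set: {}
Event 4 (add l): added. Set: {l}
Event 5 (remove l): removed. Set: {}
Event 6 (remove 17): not present, no change. Set: {}

Final set: {} (size 0)
o is NOT in the final set.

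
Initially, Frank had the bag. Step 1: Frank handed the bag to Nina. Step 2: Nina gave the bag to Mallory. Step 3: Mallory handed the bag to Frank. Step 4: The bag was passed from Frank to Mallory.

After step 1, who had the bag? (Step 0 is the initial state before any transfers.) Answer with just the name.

Answer: Nina

Derivation:
Tracking the bag holder through step 1:
After step 0 (start): Frank
After step 1: Nina

At step 1, the holder is Nina.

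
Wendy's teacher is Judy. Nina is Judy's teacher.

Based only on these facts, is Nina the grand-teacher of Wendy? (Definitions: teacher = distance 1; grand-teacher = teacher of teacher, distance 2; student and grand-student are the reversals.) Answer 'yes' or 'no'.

Answer: yes

Derivation:
Reconstructing the teacher chain from the given facts:
  Nina -> Judy -> Wendy
(each arrow means 'teacher of the next')
Positions in the chain (0 = top):
  position of Nina: 0
  position of Judy: 1
  position of Wendy: 2

Nina is at position 0, Wendy is at position 2; signed distance (j - i) = 2.
'grand-teacher' requires j - i = 2. Actual distance is 2, so the relation HOLDS.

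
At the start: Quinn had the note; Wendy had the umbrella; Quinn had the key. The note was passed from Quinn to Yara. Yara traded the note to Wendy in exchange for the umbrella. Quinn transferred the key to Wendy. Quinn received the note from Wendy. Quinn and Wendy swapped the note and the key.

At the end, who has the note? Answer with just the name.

Answer: Wendy

Derivation:
Tracking all object holders:
Start: note:Quinn, umbrella:Wendy, key:Quinn
Event 1 (give note: Quinn -> Yara). State: note:Yara, umbrella:Wendy, key:Quinn
Event 2 (swap note<->umbrella: now note:Wendy, umbrella:Yara). State: note:Wendy, umbrella:Yara, key:Quinn
Event 3 (give key: Quinn -> Wendy). State: note:Wendy, umbrella:Yara, key:Wendy
Event 4 (give note: Wendy -> Quinn). State: note:Quinn, umbrella:Yara, key:Wendy
Event 5 (swap note<->key: now note:Wendy, key:Quinn). State: note:Wendy, umbrella:Yara, key:Quinn

Final state: note:Wendy, umbrella:Yara, key:Quinn
The note is held by Wendy.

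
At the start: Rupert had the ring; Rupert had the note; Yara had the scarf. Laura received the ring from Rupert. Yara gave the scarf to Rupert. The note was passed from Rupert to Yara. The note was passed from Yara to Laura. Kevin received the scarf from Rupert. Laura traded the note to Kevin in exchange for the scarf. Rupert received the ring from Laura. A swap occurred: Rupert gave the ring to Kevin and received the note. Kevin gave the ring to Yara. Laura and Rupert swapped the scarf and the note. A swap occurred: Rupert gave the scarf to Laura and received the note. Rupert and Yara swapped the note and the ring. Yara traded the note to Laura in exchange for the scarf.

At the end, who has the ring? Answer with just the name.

Tracking all object holders:
Start: ring:Rupert, note:Rupert, scarf:Yara
Event 1 (give ring: Rupert -> Laura). State: ring:Laura, note:Rupert, scarf:Yara
Event 2 (give scarf: Yara -> Rupert). State: ring:Laura, note:Rupert, scarf:Rupert
Event 3 (give note: Rupert -> Yara). State: ring:Laura, note:Yara, scarf:Rupert
Event 4 (give note: Yara -> Laura). State: ring:Laura, note:Laura, scarf:Rupert
Event 5 (give scarf: Rupert -> Kevin). State: ring:Laura, note:Laura, scarf:Kevin
Event 6 (swap note<->scarf: now note:Kevin, scarf:Laura). State: ring:Laura, note:Kevin, scarf:Laura
Event 7 (give ring: Laura -> Rupert). State: ring:Rupert, note:Kevin, scarf:Laura
Event 8 (swap ring<->note: now ring:Kevin, note:Rupert). State: ring:Kevin, note:Rupert, scarf:Laura
Event 9 (give ring: Kevin -> Yara). State: ring:Yara, note:Rupert, scarf:Laura
Event 10 (swap scarf<->note: now scarf:Rupert, note:Laura). State: ring:Yara, note:Laura, scarf:Rupert
Event 11 (swap scarf<->note: now scarf:Laura, note:Rupert). State: ring:Yara, note:Rupert, scarf:Laura
Event 12 (swap note<->ring: now note:Yara, ring:Rupert). State: ring:Rupert, note:Yara, scarf:Laura
Event 13 (swap note<->scarf: now note:Laura, scarf:Yara). State: ring:Rupert, note:Laura, scarf:Yara

Final state: ring:Rupert, note:Laura, scarf:Yara
The ring is held by Rupert.

Answer: Rupert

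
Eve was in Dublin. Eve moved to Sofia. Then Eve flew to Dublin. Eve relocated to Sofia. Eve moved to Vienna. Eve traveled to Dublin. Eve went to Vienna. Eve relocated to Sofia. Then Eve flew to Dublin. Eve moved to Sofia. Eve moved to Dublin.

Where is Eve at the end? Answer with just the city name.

Answer: Dublin

Derivation:
Tracking Eve's location:
Start: Eve is in Dublin.
After move 1: Dublin -> Sofia. Eve is in Sofia.
After move 2: Sofia -> Dublin. Eve is in Dublin.
After move 3: Dublin -> Sofia. Eve is in Sofia.
After move 4: Sofia -> Vienna. Eve is in Vienna.
After move 5: Vienna -> Dublin. Eve is in Dublin.
After move 6: Dublin -> Vienna. Eve is in Vienna.
After move 7: Vienna -> Sofia. Eve is in Sofia.
After move 8: Sofia -> Dublin. Eve is in Dublin.
After move 9: Dublin -> Sofia. Eve is in Sofia.
After move 10: Sofia -> Dublin. Eve is in Dublin.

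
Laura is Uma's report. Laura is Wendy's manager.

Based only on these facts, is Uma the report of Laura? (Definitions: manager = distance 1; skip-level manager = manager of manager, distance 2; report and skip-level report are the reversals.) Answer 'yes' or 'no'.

Reconstructing the manager chain from the given facts:
  Uma -> Laura -> Wendy
(each arrow means 'manager of the next')
Positions in the chain (0 = top):
  position of Uma: 0
  position of Laura: 1
  position of Wendy: 2

Uma is at position 0, Laura is at position 1; signed distance (j - i) = 1.
'report' requires j - i = -1. Actual distance is 1, so the relation does NOT hold.

Answer: no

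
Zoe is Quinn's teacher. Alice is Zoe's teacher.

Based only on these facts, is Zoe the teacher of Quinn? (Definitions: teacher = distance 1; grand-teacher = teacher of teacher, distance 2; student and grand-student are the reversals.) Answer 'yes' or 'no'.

Reconstructing the teacher chain from the given facts:
  Alice -> Zoe -> Quinn
(each arrow means 'teacher of the next')
Positions in the chain (0 = top):
  position of Alice: 0
  position of Zoe: 1
  position of Quinn: 2

Zoe is at position 1, Quinn is at position 2; signed distance (j - i) = 1.
'teacher' requires j - i = 1. Actual distance is 1, so the relation HOLDS.

Answer: yes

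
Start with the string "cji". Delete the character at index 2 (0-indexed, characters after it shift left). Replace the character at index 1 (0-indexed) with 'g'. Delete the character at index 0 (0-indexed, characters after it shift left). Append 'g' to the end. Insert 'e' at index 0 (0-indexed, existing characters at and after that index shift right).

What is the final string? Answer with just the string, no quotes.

Answer: egg

Derivation:
Applying each edit step by step:
Start: "cji"
Op 1 (delete idx 2 = 'i'): "cji" -> "cj"
Op 2 (replace idx 1: 'j' -> 'g'): "cj" -> "cg"
Op 3 (delete idx 0 = 'c'): "cg" -> "g"
Op 4 (append 'g'): "g" -> "gg"
Op 5 (insert 'e' at idx 0): "gg" -> "egg"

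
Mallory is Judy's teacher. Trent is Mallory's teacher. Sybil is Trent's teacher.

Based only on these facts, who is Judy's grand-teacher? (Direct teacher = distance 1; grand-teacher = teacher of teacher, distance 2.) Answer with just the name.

Answer: Trent

Derivation:
Reconstructing the teacher chain from the given facts:
  Sybil -> Trent -> Mallory -> Judy
(each arrow means 'teacher of the next')
Positions in the chain (0 = top):
  position of Sybil: 0
  position of Trent: 1
  position of Mallory: 2
  position of Judy: 3

Judy is at position 3; the grand-teacher is 2 steps up the chain, i.e. position 1: Trent.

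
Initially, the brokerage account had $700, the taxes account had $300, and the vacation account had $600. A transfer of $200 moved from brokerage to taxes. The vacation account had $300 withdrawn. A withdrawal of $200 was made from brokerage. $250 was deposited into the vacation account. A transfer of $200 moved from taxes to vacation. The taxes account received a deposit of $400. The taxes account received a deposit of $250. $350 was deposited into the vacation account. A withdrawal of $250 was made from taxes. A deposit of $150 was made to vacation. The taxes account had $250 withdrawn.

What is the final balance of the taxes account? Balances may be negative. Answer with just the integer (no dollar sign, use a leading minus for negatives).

Tracking account balances step by step:
Start: brokerage=700, taxes=300, vacation=600
Event 1 (transfer 200 brokerage -> taxes): brokerage: 700 - 200 = 500, taxes: 300 + 200 = 500. Balances: brokerage=500, taxes=500, vacation=600
Event 2 (withdraw 300 from vacation): vacation: 600 - 300 = 300. Balances: brokerage=500, taxes=500, vacation=300
Event 3 (withdraw 200 from brokerage): brokerage: 500 - 200 = 300. Balances: brokerage=300, taxes=500, vacation=300
Event 4 (deposit 250 to vacation): vacation: 300 + 250 = 550. Balances: brokerage=300, taxes=500, vacation=550
Event 5 (transfer 200 taxes -> vacation): taxes: 500 - 200 = 300, vacation: 550 + 200 = 750. Balances: brokerage=300, taxes=300, vacation=750
Event 6 (deposit 400 to taxes): taxes: 300 + 400 = 700. Balances: brokerage=300, taxes=700, vacation=750
Event 7 (deposit 250 to taxes): taxes: 700 + 250 = 950. Balances: brokerage=300, taxes=950, vacation=750
Event 8 (deposit 350 to vacation): vacation: 750 + 350 = 1100. Balances: brokerage=300, taxes=950, vacation=1100
Event 9 (withdraw 250 from taxes): taxes: 950 - 250 = 700. Balances: brokerage=300, taxes=700, vacation=1100
Event 10 (deposit 150 to vacation): vacation: 1100 + 150 = 1250. Balances: brokerage=300, taxes=700, vacation=1250
Event 11 (withdraw 250 from taxes): taxes: 700 - 250 = 450. Balances: brokerage=300, taxes=450, vacation=1250

Final balance of taxes: 450

Answer: 450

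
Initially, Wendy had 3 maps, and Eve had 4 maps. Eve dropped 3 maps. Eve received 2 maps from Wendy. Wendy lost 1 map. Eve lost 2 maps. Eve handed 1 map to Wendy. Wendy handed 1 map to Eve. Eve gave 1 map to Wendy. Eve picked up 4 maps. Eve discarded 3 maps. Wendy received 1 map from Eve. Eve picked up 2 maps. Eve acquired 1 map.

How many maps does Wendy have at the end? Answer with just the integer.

Answer: 2

Derivation:
Tracking counts step by step:
Start: Wendy=3, Eve=4
Event 1 (Eve -3): Eve: 4 -> 1. State: Wendy=3, Eve=1
Event 2 (Wendy -> Eve, 2): Wendy: 3 -> 1, Eve: 1 -> 3. State: Wendy=1, Eve=3
Event 3 (Wendy -1): Wendy: 1 -> 0. State: Wendy=0, Eve=3
Event 4 (Eve -2): Eve: 3 -> 1. State: Wendy=0, Eve=1
Event 5 (Eve -> Wendy, 1): Eve: 1 -> 0, Wendy: 0 -> 1. State: Wendy=1, Eve=0
Event 6 (Wendy -> Eve, 1): Wendy: 1 -> 0, Eve: 0 -> 1. State: Wendy=0, Eve=1
Event 7 (Eve -> Wendy, 1): Eve: 1 -> 0, Wendy: 0 -> 1. State: Wendy=1, Eve=0
Event 8 (Eve +4): Eve: 0 -> 4. State: Wendy=1, Eve=4
Event 9 (Eve -3): Eve: 4 -> 1. State: Wendy=1, Eve=1
Event 10 (Eve -> Wendy, 1): Eve: 1 -> 0, Wendy: 1 -> 2. State: Wendy=2, Eve=0
Event 11 (Eve +2): Eve: 0 -> 2. State: Wendy=2, Eve=2
Event 12 (Eve +1): Eve: 2 -> 3. State: Wendy=2, Eve=3

Wendy's final count: 2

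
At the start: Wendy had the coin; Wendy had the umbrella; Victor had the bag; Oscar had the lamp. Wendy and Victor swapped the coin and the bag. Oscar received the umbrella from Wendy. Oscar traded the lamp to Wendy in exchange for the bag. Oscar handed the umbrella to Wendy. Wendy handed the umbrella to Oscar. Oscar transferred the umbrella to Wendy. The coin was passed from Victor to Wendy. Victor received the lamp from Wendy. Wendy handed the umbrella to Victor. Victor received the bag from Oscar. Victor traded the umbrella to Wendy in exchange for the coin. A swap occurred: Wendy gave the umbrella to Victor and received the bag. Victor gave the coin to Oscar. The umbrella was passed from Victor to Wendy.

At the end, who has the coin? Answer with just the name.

Answer: Oscar

Derivation:
Tracking all object holders:
Start: coin:Wendy, umbrella:Wendy, bag:Victor, lamp:Oscar
Event 1 (swap coin<->bag: now coin:Victor, bag:Wendy). State: coin:Victor, umbrella:Wendy, bag:Wendy, lamp:Oscar
Event 2 (give umbrella: Wendy -> Oscar). State: coin:Victor, umbrella:Oscar, bag:Wendy, lamp:Oscar
Event 3 (swap lamp<->bag: now lamp:Wendy, bag:Oscar). State: coin:Victor, umbrella:Oscar, bag:Oscar, lamp:Wendy
Event 4 (give umbrella: Oscar -> Wendy). State: coin:Victor, umbrella:Wendy, bag:Oscar, lamp:Wendy
Event 5 (give umbrella: Wendy -> Oscar). State: coin:Victor, umbrella:Oscar, bag:Oscar, lamp:Wendy
Event 6 (give umbrella: Oscar -> Wendy). State: coin:Victor, umbrella:Wendy, bag:Oscar, lamp:Wendy
Event 7 (give coin: Victor -> Wendy). State: coin:Wendy, umbrella:Wendy, bag:Oscar, lamp:Wendy
Event 8 (give lamp: Wendy -> Victor). State: coin:Wendy, umbrella:Wendy, bag:Oscar, lamp:Victor
Event 9 (give umbrella: Wendy -> Victor). State: coin:Wendy, umbrella:Victor, bag:Oscar, lamp:Victor
Event 10 (give bag: Oscar -> Victor). State: coin:Wendy, umbrella:Victor, bag:Victor, lamp:Victor
Event 11 (swap umbrella<->coin: now umbrella:Wendy, coin:Victor). State: coin:Victor, umbrella:Wendy, bag:Victor, lamp:Victor
Event 12 (swap umbrella<->bag: now umbrella:Victor, bag:Wendy). State: coin:Victor, umbrella:Victor, bag:Wendy, lamp:Victor
Event 13 (give coin: Victor -> Oscar). State: coin:Oscar, umbrella:Victor, bag:Wendy, lamp:Victor
Event 14 (give umbrella: Victor -> Wendy). State: coin:Oscar, umbrella:Wendy, bag:Wendy, lamp:Victor

Final state: coin:Oscar, umbrella:Wendy, bag:Wendy, lamp:Victor
The coin is held by Oscar.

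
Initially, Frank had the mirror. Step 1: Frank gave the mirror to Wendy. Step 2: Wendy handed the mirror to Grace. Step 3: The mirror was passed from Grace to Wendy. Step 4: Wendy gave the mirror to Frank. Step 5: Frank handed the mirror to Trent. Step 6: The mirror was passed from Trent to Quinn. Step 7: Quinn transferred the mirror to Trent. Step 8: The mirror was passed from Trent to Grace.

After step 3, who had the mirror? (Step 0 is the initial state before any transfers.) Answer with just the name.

Tracking the mirror holder through step 3:
After step 0 (start): Frank
After step 1: Wendy
After step 2: Grace
After step 3: Wendy

At step 3, the holder is Wendy.

Answer: Wendy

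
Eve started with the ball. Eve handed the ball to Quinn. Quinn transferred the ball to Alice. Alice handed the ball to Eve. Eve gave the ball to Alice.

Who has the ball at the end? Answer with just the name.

Tracking the ball through each event:
Start: Eve has the ball.
After event 1: Quinn has the ball.
After event 2: Alice has the ball.
After event 3: Eve has the ball.
After event 4: Alice has the ball.

Answer: Alice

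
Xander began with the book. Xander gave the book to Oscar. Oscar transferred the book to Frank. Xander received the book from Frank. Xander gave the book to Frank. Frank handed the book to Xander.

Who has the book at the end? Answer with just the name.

Tracking the book through each event:
Start: Xander has the book.
After event 1: Oscar has the book.
After event 2: Frank has the book.
After event 3: Xander has the book.
After event 4: Frank has the book.
After event 5: Xander has the book.

Answer: Xander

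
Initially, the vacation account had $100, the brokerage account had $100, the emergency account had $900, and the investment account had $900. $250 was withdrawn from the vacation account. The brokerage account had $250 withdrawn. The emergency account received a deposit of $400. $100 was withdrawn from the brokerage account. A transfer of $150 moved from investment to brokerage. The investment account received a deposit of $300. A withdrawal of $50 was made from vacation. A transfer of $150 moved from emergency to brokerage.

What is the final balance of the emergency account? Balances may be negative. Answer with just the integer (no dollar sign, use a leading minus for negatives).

Tracking account balances step by step:
Start: vacation=100, brokerage=100, emergency=900, investment=900
Event 1 (withdraw 250 from vacation): vacation: 100 - 250 = -150. Balances: vacation=-150, brokerage=100, emergency=900, investment=900
Event 2 (withdraw 250 from brokerage): brokerage: 100 - 250 = -150. Balances: vacation=-150, brokerage=-150, emergency=900, investment=900
Event 3 (deposit 400 to emergency): emergency: 900 + 400 = 1300. Balances: vacation=-150, brokerage=-150, emergency=1300, investment=900
Event 4 (withdraw 100 from brokerage): brokerage: -150 - 100 = -250. Balances: vacation=-150, brokerage=-250, emergency=1300, investment=900
Event 5 (transfer 150 investment -> brokerage): investment: 900 - 150 = 750, brokerage: -250 + 150 = -100. Balances: vacation=-150, brokerage=-100, emergency=1300, investment=750
Event 6 (deposit 300 to investment): investment: 750 + 300 = 1050. Balances: vacation=-150, brokerage=-100, emergency=1300, investment=1050
Event 7 (withdraw 50 from vacation): vacation: -150 - 50 = -200. Balances: vacation=-200, brokerage=-100, emergency=1300, investment=1050
Event 8 (transfer 150 emergency -> brokerage): emergency: 1300 - 150 = 1150, brokerage: -100 + 150 = 50. Balances: vacation=-200, brokerage=50, emergency=1150, investment=1050

Final balance of emergency: 1150

Answer: 1150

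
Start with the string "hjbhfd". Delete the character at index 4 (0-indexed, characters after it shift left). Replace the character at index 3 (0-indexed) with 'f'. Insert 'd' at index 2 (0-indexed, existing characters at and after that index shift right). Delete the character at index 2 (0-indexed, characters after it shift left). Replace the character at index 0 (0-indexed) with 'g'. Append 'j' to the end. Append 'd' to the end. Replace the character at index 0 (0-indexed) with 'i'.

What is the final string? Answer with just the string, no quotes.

Answer: ijbfdjd

Derivation:
Applying each edit step by step:
Start: "hjbhfd"
Op 1 (delete idx 4 = 'f'): "hjbhfd" -> "hjbhd"
Op 2 (replace idx 3: 'h' -> 'f'): "hjbhd" -> "hjbfd"
Op 3 (insert 'd' at idx 2): "hjbfd" -> "hjdbfd"
Op 4 (delete idx 2 = 'd'): "hjdbfd" -> "hjbfd"
Op 5 (replace idx 0: 'h' -> 'g'): "hjbfd" -> "gjbfd"
Op 6 (append 'j'): "gjbfd" -> "gjbfdj"
Op 7 (append 'd'): "gjbfdj" -> "gjbfdjd"
Op 8 (replace idx 0: 'g' -> 'i'): "gjbfdjd" -> "ijbfdjd"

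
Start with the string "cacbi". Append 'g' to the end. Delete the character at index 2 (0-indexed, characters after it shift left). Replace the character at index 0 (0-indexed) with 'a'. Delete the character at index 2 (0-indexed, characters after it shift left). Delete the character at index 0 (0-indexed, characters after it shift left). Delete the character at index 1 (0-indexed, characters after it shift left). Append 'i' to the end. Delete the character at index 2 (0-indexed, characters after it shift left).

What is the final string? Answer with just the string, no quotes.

Answer: ag

Derivation:
Applying each edit step by step:
Start: "cacbi"
Op 1 (append 'g'): "cacbi" -> "cacbig"
Op 2 (delete idx 2 = 'c'): "cacbig" -> "cabig"
Op 3 (replace idx 0: 'c' -> 'a'): "cabig" -> "aabig"
Op 4 (delete idx 2 = 'b'): "aabig" -> "aaig"
Op 5 (delete idx 0 = 'a'): "aaig" -> "aig"
Op 6 (delete idx 1 = 'i'): "aig" -> "ag"
Op 7 (append 'i'): "ag" -> "agi"
Op 8 (delete idx 2 = 'i'): "agi" -> "ag"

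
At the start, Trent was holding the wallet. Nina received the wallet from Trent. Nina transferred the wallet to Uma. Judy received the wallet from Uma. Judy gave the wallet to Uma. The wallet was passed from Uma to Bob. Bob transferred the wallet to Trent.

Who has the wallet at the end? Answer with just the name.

Answer: Trent

Derivation:
Tracking the wallet through each event:
Start: Trent has the wallet.
After event 1: Nina has the wallet.
After event 2: Uma has the wallet.
After event 3: Judy has the wallet.
After event 4: Uma has the wallet.
After event 5: Bob has the wallet.
After event 6: Trent has the wallet.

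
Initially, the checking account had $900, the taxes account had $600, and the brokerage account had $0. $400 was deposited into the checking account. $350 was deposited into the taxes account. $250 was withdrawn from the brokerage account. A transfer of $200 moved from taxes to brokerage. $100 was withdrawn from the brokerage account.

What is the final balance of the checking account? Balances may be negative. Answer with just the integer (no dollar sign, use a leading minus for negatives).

Answer: 1300

Derivation:
Tracking account balances step by step:
Start: checking=900, taxes=600, brokerage=0
Event 1 (deposit 400 to checking): checking: 900 + 400 = 1300. Balances: checking=1300, taxes=600, brokerage=0
Event 2 (deposit 350 to taxes): taxes: 600 + 350 = 950. Balances: checking=1300, taxes=950, brokerage=0
Event 3 (withdraw 250 from brokerage): brokerage: 0 - 250 = -250. Balances: checking=1300, taxes=950, brokerage=-250
Event 4 (transfer 200 taxes -> brokerage): taxes: 950 - 200 = 750, brokerage: -250 + 200 = -50. Balances: checking=1300, taxes=750, brokerage=-50
Event 5 (withdraw 100 from brokerage): brokerage: -50 - 100 = -150. Balances: checking=1300, taxes=750, brokerage=-150

Final balance of checking: 1300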